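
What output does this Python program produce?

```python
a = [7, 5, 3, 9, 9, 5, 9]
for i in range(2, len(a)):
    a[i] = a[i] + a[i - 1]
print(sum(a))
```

i=2: a[2] = 3+5 = 8 → [7, 5, 8, 9, 9, 5, 9]
i=3: a[3] = 9+8 = 17 → [7, 5, 8, 17, 9, 5, 9]
i=4: a[4] = 9+17 = 26 → [7, 5, 8, 17, 26, 5, 9]
i=5: a[5] = 5+26 = 31 → [7, 5, 8, 17, 26, 31, 9]
i=6: a[6] = 9+31 = 40 → [7, 5, 8, 17, 26, 31, 40]
sum = 134

134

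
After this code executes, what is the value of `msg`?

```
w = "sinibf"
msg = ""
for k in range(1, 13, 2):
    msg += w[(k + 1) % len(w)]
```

k=1: add w[2]='n' → 'n'
k=3: add w[4]='b' → 'nb'
k=5: add w[0]='s' → 'nbs'
k=7: add w[2]='n' → 'nbsn'
k=9: add w[4]='b' → 'nbsnb'
k=11: add w[0]='s' → 'nbsnbs'

'nbsnbs'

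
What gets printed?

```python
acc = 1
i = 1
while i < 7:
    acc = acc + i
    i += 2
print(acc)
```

10

i=1: acc = 1+1 = 2
i=3: acc = 2+3 = 5
i=5: acc = 5+5 = 10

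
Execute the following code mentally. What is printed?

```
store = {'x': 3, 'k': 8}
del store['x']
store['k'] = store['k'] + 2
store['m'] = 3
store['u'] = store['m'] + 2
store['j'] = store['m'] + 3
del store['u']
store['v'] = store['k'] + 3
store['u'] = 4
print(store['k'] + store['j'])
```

16

del 'x' → {'k': 8}
store['k'] = store['k']+2 = 10 → {'k': 10}
store['m'] = 3 → {'k': 10, 'm': 3}
store['u'] = store['m']+2 = 5 → {'k': 10, 'm': 3, 'u': 5}
store['j'] = store['m']+3 = 6 → {'k': 10, 'm': 3, 'u': 5, 'j': 6}
del 'u' → {'k': 10, 'm': 3, 'j': 6}
store['v'] = store['k']+3 = 13 → {'k': 10, 'm': 3, 'j': 6, 'v': 13}
store['u'] = 4 → {'k': 10, 'm': 3, 'j': 6, 'v': 13, 'u': 4}
store['k']+store['j'] = 10+6 = 16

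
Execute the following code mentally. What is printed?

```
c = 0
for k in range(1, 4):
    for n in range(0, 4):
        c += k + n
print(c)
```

k=1,n=0: c = 0+1 = 1
k=1,n=1: c = 1+2 = 3
k=1,n=2: c = 3+3 = 6
k=1,n=3: c = 6+4 = 10
k=2,n=0: c = 10+2 = 12
k=2,n=1: c = 12+3 = 15
k=2,n=2: c = 15+4 = 19
k=2,n=3: c = 19+5 = 24
k=3,n=0: c = 24+3 = 27
k=3,n=1: c = 27+4 = 31
k=3,n=2: c = 31+5 = 36
k=3,n=3: c = 36+6 = 42

42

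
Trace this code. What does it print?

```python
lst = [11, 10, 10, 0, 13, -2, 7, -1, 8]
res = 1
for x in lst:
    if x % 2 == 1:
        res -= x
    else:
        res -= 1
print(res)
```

-34

x=11: odd, res = 1-11 = -10
x=10: not odd, res = (-10)-1 = -11
x=10: not odd, res = (-11)-1 = -12
x=0: not odd, res = (-12)-1 = -13
x=13: odd, res = (-13)-13 = -26
x=-2: not odd, res = (-26)-1 = -27
x=7: odd, res = (-27)-7 = -34
x=-1: odd, res = (-34)-(-1) = -33
x=8: not odd, res = (-33)-1 = -34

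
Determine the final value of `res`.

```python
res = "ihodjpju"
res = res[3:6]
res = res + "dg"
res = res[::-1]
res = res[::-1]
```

'djpdg'

slice [3:6] → 'djp'
+ 'dg' → 'djpdg'
reverse → 'gdpjd'
reverse → 'djpdg'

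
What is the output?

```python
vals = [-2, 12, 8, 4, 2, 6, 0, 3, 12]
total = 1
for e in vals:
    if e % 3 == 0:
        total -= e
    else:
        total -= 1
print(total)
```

-36

e=-2: not %3==0, total = 1-1 = 0
e=12: %3==0, total = 0-12 = -12
e=8: not %3==0, total = (-12)-1 = -13
e=4: not %3==0, total = (-13)-1 = -14
e=2: not %3==0, total = (-14)-1 = -15
e=6: %3==0, total = (-15)-6 = -21
e=0: %3==0, total = (-21)-0 = -21
e=3: %3==0, total = (-21)-3 = -24
e=12: %3==0, total = (-24)-12 = -36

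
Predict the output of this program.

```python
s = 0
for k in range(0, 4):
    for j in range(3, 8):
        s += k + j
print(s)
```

k=0,j=3: s = 0+3 = 3
k=0,j=4: s = 3+4 = 7
k=0,j=5: s = 7+5 = 12
k=0,j=6: s = 12+6 = 18
k=0,j=7: s = 18+7 = 25
k=1,j=3: s = 25+4 = 29
k=1,j=4: s = 29+5 = 34
k=1,j=5: s = 34+6 = 40
k=1,j=6: s = 40+7 = 47
k=1,j=7: s = 47+8 = 55
k=2,j=3: s = 55+5 = 60
k=2,j=4: s = 60+6 = 66
k=2,j=5: s = 66+7 = 73
k=2,j=6: s = 73+8 = 81
k=2,j=7: s = 81+9 = 90
k=3,j=3: s = 90+6 = 96
k=3,j=4: s = 96+7 = 103
k=3,j=5: s = 103+8 = 111
k=3,j=6: s = 111+9 = 120
k=3,j=7: s = 120+10 = 130

130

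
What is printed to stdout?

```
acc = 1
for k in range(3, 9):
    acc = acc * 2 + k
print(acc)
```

310

k=3: acc = 1*2+3 = 5
k=4: acc = 5*2+4 = 14
k=5: acc = 14*2+5 = 33
k=6: acc = 33*2+6 = 72
k=7: acc = 72*2+7 = 151
k=8: acc = 151*2+8 = 310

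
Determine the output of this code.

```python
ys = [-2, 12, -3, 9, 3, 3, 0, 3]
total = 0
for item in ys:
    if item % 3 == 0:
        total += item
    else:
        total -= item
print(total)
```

29

item=-2: not %3==0, total = 0-(-2) = 2
item=12: %3==0, total = 2+12 = 14
item=-3: %3==0, total = 14+(-3) = 11
item=9: %3==0, total = 11+9 = 20
item=3: %3==0, total = 20+3 = 23
item=3: %3==0, total = 23+3 = 26
item=0: %3==0, total = 26+0 = 26
item=3: %3==0, total = 26+3 = 29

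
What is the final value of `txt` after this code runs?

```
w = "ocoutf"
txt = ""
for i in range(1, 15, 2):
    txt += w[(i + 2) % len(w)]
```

i=1: add w[3]='u' → 'u'
i=3: add w[5]='f' → 'uf'
i=5: add w[1]='c' → 'ufc'
i=7: add w[3]='u' → 'ufcu'
i=9: add w[5]='f' → 'ufcuf'
i=11: add w[1]='c' → 'ufcufc'
i=13: add w[3]='u' → 'ufcufcu'

'ufcufcu'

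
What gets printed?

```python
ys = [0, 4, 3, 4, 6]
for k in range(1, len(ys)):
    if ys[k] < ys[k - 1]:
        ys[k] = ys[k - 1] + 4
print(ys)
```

[0, 4, 8, 12, 16]

k=1: 4>=0, unchanged → [0, 4, 3, 4, 6]
k=2: 3<4, ys[2] = 4+4 = 8 → [0, 4, 8, 4, 6]
k=3: 4<8, ys[3] = 8+4 = 12 → [0, 4, 8, 12, 6]
k=4: 6<12, ys[4] = 12+4 = 16 → [0, 4, 8, 12, 16]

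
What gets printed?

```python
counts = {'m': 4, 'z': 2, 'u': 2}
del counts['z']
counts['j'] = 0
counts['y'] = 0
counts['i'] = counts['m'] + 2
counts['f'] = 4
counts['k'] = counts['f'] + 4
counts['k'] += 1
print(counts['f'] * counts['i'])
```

del 'z' → {'m': 4, 'u': 2}
counts['j'] = 0 → {'m': 4, 'u': 2, 'j': 0}
counts['y'] = 0 → {'m': 4, 'u': 2, 'j': 0, 'y': 0}
counts['i'] = counts['m']+2 = 6 → {'m': 4, 'u': 2, 'j': 0, 'y': 0, 'i': 6}
counts['f'] = 4 → {'m': 4, 'u': 2, 'j': 0, 'y': 0, 'i': 6, 'f': 4}
counts['k'] = counts['f']+4 = 8 → {'m': 4, 'u': 2, 'j': 0, 'y': 0, 'i': 6, 'f': 4, 'k': 8}
counts['k'] = 8+1 = 9 → {'m': 4, 'u': 2, 'j': 0, 'y': 0, 'i': 6, 'f': 4, 'k': 9}
counts['f']*counts['i'] = 4*6 = 24

24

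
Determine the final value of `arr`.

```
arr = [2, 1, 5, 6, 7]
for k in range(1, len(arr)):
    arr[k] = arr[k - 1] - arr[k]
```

k=1: arr[1] = 2-1 = 1 → [2, 1, 5, 6, 7]
k=2: arr[2] = 1-5 = -4 → [2, 1, -4, 6, 7]
k=3: arr[3] = (-4)-6 = -10 → [2, 1, -4, -10, 7]
k=4: arr[4] = (-10)-7 = -17 → [2, 1, -4, -10, -17]

[2, 1, -4, -10, -17]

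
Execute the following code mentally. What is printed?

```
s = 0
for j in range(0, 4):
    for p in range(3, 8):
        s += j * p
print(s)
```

150

j=0,p=3: s = 0+0 = 0
j=0,p=4: s = 0+0 = 0
j=0,p=5: s = 0+0 = 0
j=0,p=6: s = 0+0 = 0
j=0,p=7: s = 0+0 = 0
j=1,p=3: s = 0+3 = 3
j=1,p=4: s = 3+4 = 7
j=1,p=5: s = 7+5 = 12
j=1,p=6: s = 12+6 = 18
j=1,p=7: s = 18+7 = 25
j=2,p=3: s = 25+6 = 31
j=2,p=4: s = 31+8 = 39
j=2,p=5: s = 39+10 = 49
j=2,p=6: s = 49+12 = 61
j=2,p=7: s = 61+14 = 75
j=3,p=3: s = 75+9 = 84
j=3,p=4: s = 84+12 = 96
j=3,p=5: s = 96+15 = 111
j=3,p=6: s = 111+18 = 129
j=3,p=7: s = 129+21 = 150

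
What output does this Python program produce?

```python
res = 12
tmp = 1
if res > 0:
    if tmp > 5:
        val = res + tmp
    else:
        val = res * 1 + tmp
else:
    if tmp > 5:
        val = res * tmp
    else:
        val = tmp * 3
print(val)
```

13

res=12, tmp=1
res > 0 is True; tmp > 5 is False
→ val = res * 1 + tmp = 13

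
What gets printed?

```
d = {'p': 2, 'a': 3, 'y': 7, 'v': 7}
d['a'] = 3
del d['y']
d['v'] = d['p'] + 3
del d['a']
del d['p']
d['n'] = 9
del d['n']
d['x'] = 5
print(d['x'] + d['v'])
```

10

d['a'] = 3 → {'p': 2, 'a': 3, 'y': 7, 'v': 7}
del 'y' → {'p': 2, 'a': 3, 'v': 7}
d['v'] = d['p']+3 = 5 → {'p': 2, 'a': 3, 'v': 5}
del 'a' → {'p': 2, 'v': 5}
del 'p' → {'v': 5}
d['n'] = 9 → {'v': 5, 'n': 9}
del 'n' → {'v': 5}
d['x'] = 5 → {'v': 5, 'x': 5}
d['x']+d['v'] = 5+5 = 10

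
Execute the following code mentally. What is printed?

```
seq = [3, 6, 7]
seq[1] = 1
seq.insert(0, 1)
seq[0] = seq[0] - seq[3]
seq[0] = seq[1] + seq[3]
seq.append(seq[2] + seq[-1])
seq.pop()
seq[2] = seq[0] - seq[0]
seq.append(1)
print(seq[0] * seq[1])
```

30

seq[1] = 1 → [3, 1, 7]
insert 1 at 0 → [1, 3, 1, 7]
seq[0] = seq[0]-seq[3] = 1-7 = -6 → [-6, 3, 1, 7]
seq[0] = seq[1]+seq[3] = 3+7 = 10 → [10, 3, 1, 7]
append seq[2]+seq[-1] = 1+7 = 8 → [10, 3, 1, 7, 8]
pop() removes 8 → [10, 3, 1, 7]
seq[2] = seq[0]-seq[0] = 10-10 = 0 → [10, 3, 0, 7]
append 1 → [10, 3, 0, 7, 1]
seq[0]*seq[1] = 10*3 = 30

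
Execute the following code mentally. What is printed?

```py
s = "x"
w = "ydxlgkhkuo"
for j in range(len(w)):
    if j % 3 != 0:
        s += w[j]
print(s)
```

j=0: skip
j=1: add 'd' → 'xd'
j=2: add 'x' → 'xdx'
j=3: skip
j=4: add 'g' → 'xdxg'
j=5: add 'k' → 'xdxgk'
j=6: skip
j=7: add 'k' → 'xdxgkk'
j=8: add 'u' → 'xdxgkku'
j=9: skip

xdxgkku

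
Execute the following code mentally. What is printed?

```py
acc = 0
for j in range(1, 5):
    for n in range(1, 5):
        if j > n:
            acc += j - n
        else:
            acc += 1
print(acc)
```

j=1,n=1: not 1>1, acc = 0+1 = 1
j=1,n=2: not 1>2, acc = 1+1 = 2
j=1,n=3: not 1>3, acc = 2+1 = 3
j=1,n=4: not 1>4, acc = 3+1 = 4
j=2,n=1: 2>1, acc = 4+1 = 5
j=2,n=2: not 2>2, acc = 5+1 = 6
j=2,n=3: not 2>3, acc = 6+1 = 7
j=2,n=4: not 2>4, acc = 7+1 = 8
j=3,n=1: 3>1, acc = 8+2 = 10
j=3,n=2: 3>2, acc = 10+1 = 11
j=3,n=3: not 3>3, acc = 11+1 = 12
j=3,n=4: not 3>4, acc = 12+1 = 13
j=4,n=1: 4>1, acc = 13+3 = 16
j=4,n=2: 4>2, acc = 16+2 = 18
j=4,n=3: 4>3, acc = 18+1 = 19
j=4,n=4: not 4>4, acc = 19+1 = 20

20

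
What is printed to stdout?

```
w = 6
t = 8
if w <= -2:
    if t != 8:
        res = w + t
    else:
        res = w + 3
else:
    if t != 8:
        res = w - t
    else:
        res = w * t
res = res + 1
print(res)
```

49

w=6, t=8
w <= -2 is False; t != 8 is False
→ res = w * t = 48
res = 48+1 = 49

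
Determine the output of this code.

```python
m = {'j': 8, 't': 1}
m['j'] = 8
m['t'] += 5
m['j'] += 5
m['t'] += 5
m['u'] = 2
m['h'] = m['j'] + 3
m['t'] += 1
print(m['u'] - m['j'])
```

-11

m['j'] = 8 → {'j': 8, 't': 1}
m['t'] = 1+5 = 6 → {'j': 8, 't': 6}
m['j'] = 8+5 = 13 → {'j': 13, 't': 6}
m['t'] = 6+5 = 11 → {'j': 13, 't': 11}
m['u'] = 2 → {'j': 13, 't': 11, 'u': 2}
m['h'] = m['j']+3 = 16 → {'j': 13, 't': 11, 'u': 2, 'h': 16}
m['t'] = 11+1 = 12 → {'j': 13, 't': 12, 'u': 2, 'h': 16}
m['u']-m['j'] = 2-13 = -11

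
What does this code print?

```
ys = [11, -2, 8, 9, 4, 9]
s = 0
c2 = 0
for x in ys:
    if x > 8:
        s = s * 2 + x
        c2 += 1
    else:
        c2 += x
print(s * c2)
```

x=11: >8, s = 0*2+11 = 11; c2=1
x=-2: not >8; c2=-1
x=8: not >8; c2=7
x=9: >8, s = 11*2+9 = 31; c2=8
x=4: not >8; c2=12
x=9: >8, s = 31*2+9 = 71; c2=13
s*c2 = 71*13 = 923

923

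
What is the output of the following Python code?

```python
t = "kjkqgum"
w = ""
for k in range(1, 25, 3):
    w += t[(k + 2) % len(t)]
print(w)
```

qmkujgkq

k=1: add t[3]='q' → 'q'
k=4: add t[6]='m' → 'qm'
k=7: add t[2]='k' → 'qmk'
k=10: add t[5]='u' → 'qmku'
k=13: add t[1]='j' → 'qmkuj'
k=16: add t[4]='g' → 'qmkujg'
k=19: add t[0]='k' → 'qmkujgk'
k=22: add t[3]='q' → 'qmkujgkq'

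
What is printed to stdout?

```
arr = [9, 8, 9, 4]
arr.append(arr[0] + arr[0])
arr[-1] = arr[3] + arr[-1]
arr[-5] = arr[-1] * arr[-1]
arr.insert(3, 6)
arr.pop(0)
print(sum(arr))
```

49

append arr[0]+arr[0] = 9+9 = 18 → [9, 8, 9, 4, 18]
arr[-1] = arr[3]+arr[-1] = 4+18 = 22 → [9, 8, 9, 4, 22]
arr[-5] = arr[-1]*arr[-1] = 22*22 = 484 → [484, 8, 9, 4, 22]
insert 6 at 3 → [484, 8, 9, 6, 4, 22]
pop(0) removes 484 → [8, 9, 6, 4, 22]
sum = 49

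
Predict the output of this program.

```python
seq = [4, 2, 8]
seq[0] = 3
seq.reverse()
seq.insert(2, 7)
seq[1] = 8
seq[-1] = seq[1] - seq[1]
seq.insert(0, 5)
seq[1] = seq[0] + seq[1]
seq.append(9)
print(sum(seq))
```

seq[0] = 3 → [3, 2, 8]
reverse → [8, 2, 3]
insert 7 at 2 → [8, 2, 7, 3]
seq[1] = 8 → [8, 8, 7, 3]
seq[-1] = seq[1]-seq[1] = 8-8 = 0 → [8, 8, 7, 0]
insert 5 at 0 → [5, 8, 8, 7, 0]
seq[1] = seq[0]+seq[1] = 5+8 = 13 → [5, 13, 8, 7, 0]
append 9 → [5, 13, 8, 7, 0, 9]
sum = 42

42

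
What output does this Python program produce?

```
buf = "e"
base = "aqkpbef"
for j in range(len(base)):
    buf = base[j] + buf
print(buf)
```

j=0: prepend 'a' → 'ae'
j=1: prepend 'q' → 'qae'
j=2: prepend 'k' → 'kqae'
j=3: prepend 'p' → 'pkqae'
j=4: prepend 'b' → 'bpkqae'
j=5: prepend 'e' → 'ebpkqae'
j=6: prepend 'f' → 'febpkqae'

febpkqae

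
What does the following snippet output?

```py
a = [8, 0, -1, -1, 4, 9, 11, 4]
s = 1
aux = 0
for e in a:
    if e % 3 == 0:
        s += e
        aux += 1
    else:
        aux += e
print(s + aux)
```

37

e=8: not %3==0; aux=8
e=0: %3==0, s = 1+0 = 1; aux=9
e=-1: not %3==0; aux=8
e=-1: not %3==0; aux=7
e=4: not %3==0; aux=11
e=9: %3==0, s = 1+9 = 10; aux=12
e=11: not %3==0; aux=23
e=4: not %3==0; aux=27
s+aux = 10+27 = 37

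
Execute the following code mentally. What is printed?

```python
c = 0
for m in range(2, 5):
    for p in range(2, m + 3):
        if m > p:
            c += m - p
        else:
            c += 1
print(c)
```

13

m=2,p=2: not 2>2, c = 0+1 = 1
m=2,p=3: not 2>3, c = 1+1 = 2
m=2,p=4: not 2>4, c = 2+1 = 3
m=3,p=2: 3>2, c = 3+1 = 4
m=3,p=3: not 3>3, c = 4+1 = 5
m=3,p=4: not 3>4, c = 5+1 = 6
m=3,p=5: not 3>5, c = 6+1 = 7
m=4,p=2: 4>2, c = 7+2 = 9
m=4,p=3: 4>3, c = 9+1 = 10
m=4,p=4: not 4>4, c = 10+1 = 11
m=4,p=5: not 4>5, c = 11+1 = 12
m=4,p=6: not 4>6, c = 12+1 = 13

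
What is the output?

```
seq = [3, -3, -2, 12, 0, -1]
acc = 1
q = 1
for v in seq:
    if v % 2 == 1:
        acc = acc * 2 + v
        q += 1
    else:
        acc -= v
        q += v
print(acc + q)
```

v=3: odd, acc = 1*2+3 = 5; q=2
v=-3: odd, acc = 5*2+(-3) = 7; q=3
v=-2: not odd, acc = 7-(-2) = 9; q=1
v=12: not odd, acc = 9-12 = -3; q=13
v=0: not odd, acc = (-3)-0 = -3; q=13
v=-1: odd, acc = (-3)*2+(-1) = -7; q=14
acc+q = (-7)+14 = 7

7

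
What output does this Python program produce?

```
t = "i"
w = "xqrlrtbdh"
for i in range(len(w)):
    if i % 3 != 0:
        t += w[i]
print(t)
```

i=0: skip
i=1: add 'q' → 'iq'
i=2: add 'r' → 'iqr'
i=3: skip
i=4: add 'r' → 'iqrr'
i=5: add 't' → 'iqrrt'
i=6: skip
i=7: add 'd' → 'iqrrtd'
i=8: add 'h' → 'iqrrtdh'

iqrrtdh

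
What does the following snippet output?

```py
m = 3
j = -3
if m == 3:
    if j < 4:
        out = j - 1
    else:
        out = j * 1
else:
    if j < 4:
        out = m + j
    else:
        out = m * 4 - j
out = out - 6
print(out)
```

m=3, j=-3
m == 3 is True; j < 4 is True
→ out = j - 1 = -4
out = (-4)-6 = -10

-10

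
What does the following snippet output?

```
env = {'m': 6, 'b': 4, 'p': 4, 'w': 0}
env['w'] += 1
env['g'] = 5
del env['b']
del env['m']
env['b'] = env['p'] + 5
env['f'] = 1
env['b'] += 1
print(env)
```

{'p': 4, 'w': 1, 'g': 5, 'b': 10, 'f': 1}

env['w'] = 0+1 = 1 → {'m': 6, 'b': 4, 'p': 4, 'w': 1}
env['g'] = 5 → {'m': 6, 'b': 4, 'p': 4, 'w': 1, 'g': 5}
del 'b' → {'m': 6, 'p': 4, 'w': 1, 'g': 5}
del 'm' → {'p': 4, 'w': 1, 'g': 5}
env['b'] = env['p']+5 = 9 → {'p': 4, 'w': 1, 'g': 5, 'b': 9}
env['f'] = 1 → {'p': 4, 'w': 1, 'g': 5, 'b': 9, 'f': 1}
env['b'] = 9+1 = 10 → {'p': 4, 'w': 1, 'g': 5, 'b': 10, 'f': 1}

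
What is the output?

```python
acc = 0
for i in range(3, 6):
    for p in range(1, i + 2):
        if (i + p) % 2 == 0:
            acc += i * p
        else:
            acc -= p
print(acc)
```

54

i=3,p=1: even sum, acc = 0+3 = 3
i=3,p=2: odd sum, acc = 3-2 = 1
i=3,p=3: even sum, acc = 1+9 = 10
i=3,p=4: odd sum, acc = 10-4 = 6
i=4,p=1: odd sum, acc = 6-1 = 5
i=4,p=2: even sum, acc = 5+8 = 13
i=4,p=3: odd sum, acc = 13-3 = 10
i=4,p=4: even sum, acc = 10+16 = 26
i=4,p=5: odd sum, acc = 26-5 = 21
i=5,p=1: even sum, acc = 21+5 = 26
i=5,p=2: odd sum, acc = 26-2 = 24
i=5,p=3: even sum, acc = 24+15 = 39
i=5,p=4: odd sum, acc = 39-4 = 35
i=5,p=5: even sum, acc = 35+25 = 60
i=5,p=6: odd sum, acc = 60-6 = 54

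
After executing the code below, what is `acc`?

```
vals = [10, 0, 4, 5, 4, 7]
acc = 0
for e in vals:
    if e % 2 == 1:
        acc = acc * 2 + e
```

17

e=10: not odd
e=0: not odd
e=4: not odd
e=5: odd, acc = 0*2+5 = 5
e=4: not odd
e=7: odd, acc = 5*2+7 = 17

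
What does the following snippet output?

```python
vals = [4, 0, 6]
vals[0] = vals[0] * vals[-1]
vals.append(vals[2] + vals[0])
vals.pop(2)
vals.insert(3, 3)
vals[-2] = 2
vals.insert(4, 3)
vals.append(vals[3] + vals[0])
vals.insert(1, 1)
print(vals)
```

[24, 1, 0, 2, 3, 3, 27]

vals[0] = vals[0]*vals[-1] = 4*6 = 24 → [24, 0, 6]
append vals[2]+vals[0] = 6+24 = 30 → [24, 0, 6, 30]
pop(2) removes 6 → [24, 0, 30]
insert 3 at 3 → [24, 0, 30, 3]
vals[-2] = 2 → [24, 0, 2, 3]
insert 3 at 4 → [24, 0, 2, 3, 3]
append vals[3]+vals[0] = 3+24 = 27 → [24, 0, 2, 3, 3, 27]
insert 1 at 1 → [24, 1, 0, 2, 3, 3, 27]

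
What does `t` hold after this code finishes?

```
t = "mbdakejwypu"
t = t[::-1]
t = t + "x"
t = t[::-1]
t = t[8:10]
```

'wy'

reverse → 'upywjekadbm'
+ 'x' → 'upywjekadbmx'
reverse → 'xmbdakejwypu'
slice [8:10] → 'wy'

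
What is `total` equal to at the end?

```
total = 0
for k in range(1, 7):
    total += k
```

k=1: total = 0+1 = 1
k=2: total = 1+2 = 3
k=3: total = 3+3 = 6
k=4: total = 6+4 = 10
k=5: total = 10+5 = 15
k=6: total = 15+6 = 21

21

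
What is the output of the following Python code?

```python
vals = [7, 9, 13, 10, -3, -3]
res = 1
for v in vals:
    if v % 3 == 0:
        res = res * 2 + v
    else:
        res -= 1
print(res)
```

v=7: not %3==0, res = 1-1 = 0
v=9: %3==0, res = 0*2+9 = 9
v=13: not %3==0, res = 9-1 = 8
v=10: not %3==0, res = 8-1 = 7
v=-3: %3==0, res = 7*2+(-3) = 11
v=-3: %3==0, res = 11*2+(-3) = 19

19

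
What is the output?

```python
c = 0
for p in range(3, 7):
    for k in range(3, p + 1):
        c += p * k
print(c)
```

p=3,k=3: c = 0+9 = 9
p=4,k=3: c = 9+12 = 21
p=4,k=4: c = 21+16 = 37
p=5,k=3: c = 37+15 = 52
p=5,k=4: c = 52+20 = 72
p=5,k=5: c = 72+25 = 97
p=6,k=3: c = 97+18 = 115
p=6,k=4: c = 115+24 = 139
p=6,k=5: c = 139+30 = 169
p=6,k=6: c = 169+36 = 205

205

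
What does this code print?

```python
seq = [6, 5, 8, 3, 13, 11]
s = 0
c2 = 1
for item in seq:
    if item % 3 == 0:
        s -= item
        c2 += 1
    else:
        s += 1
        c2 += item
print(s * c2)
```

item=6: %3==0, s = 0-6 = -6; c2=2
item=5: not %3==0, s = (-6)+1 = -5; c2=7
item=8: not %3==0, s = (-5)+1 = -4; c2=15
item=3: %3==0, s = (-4)-3 = -7; c2=16
item=13: not %3==0, s = (-7)+1 = -6; c2=29
item=11: not %3==0, s = (-6)+1 = -5; c2=40
s*c2 = (-5)*40 = -200

-200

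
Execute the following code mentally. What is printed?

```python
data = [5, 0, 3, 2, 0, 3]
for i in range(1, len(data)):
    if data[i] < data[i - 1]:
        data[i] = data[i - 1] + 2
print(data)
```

i=1: 0<5, data[1] = 5+2 = 7 → [5, 7, 3, 2, 0, 3]
i=2: 3<7, data[2] = 7+2 = 9 → [5, 7, 9, 2, 0, 3]
i=3: 2<9, data[3] = 9+2 = 11 → [5, 7, 9, 11, 0, 3]
i=4: 0<11, data[4] = 11+2 = 13 → [5, 7, 9, 11, 13, 3]
i=5: 3<13, data[5] = 13+2 = 15 → [5, 7, 9, 11, 13, 15]

[5, 7, 9, 11, 13, 15]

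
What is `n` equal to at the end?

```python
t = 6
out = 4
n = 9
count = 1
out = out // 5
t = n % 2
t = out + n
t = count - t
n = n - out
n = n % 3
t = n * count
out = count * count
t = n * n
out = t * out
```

out = 4//5 = 0
t = 9%2 = 1
t = 0+9 = 9
t = 1-9 = -8
n = 9-0 = 9
n = 9%3 = 0
t = 0*1 = 0
out = 1*1 = 1
t = 0*0 = 0
out = 0*1 = 0

0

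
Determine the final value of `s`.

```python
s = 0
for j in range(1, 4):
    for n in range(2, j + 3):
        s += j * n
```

j=1,n=2: s = 0+2 = 2
j=1,n=3: s = 2+3 = 5
j=2,n=2: s = 5+4 = 9
j=2,n=3: s = 9+6 = 15
j=2,n=4: s = 15+8 = 23
j=3,n=2: s = 23+6 = 29
j=3,n=3: s = 29+9 = 38
j=3,n=4: s = 38+12 = 50
j=3,n=5: s = 50+15 = 65

65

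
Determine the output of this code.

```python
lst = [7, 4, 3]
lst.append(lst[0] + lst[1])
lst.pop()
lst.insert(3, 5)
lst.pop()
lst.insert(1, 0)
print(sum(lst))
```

append lst[0]+lst[1] = 7+4 = 11 → [7, 4, 3, 11]
pop() removes 11 → [7, 4, 3]
insert 5 at 3 → [7, 4, 3, 5]
pop() removes 5 → [7, 4, 3]
insert 0 at 1 → [7, 0, 4, 3]
sum = 14

14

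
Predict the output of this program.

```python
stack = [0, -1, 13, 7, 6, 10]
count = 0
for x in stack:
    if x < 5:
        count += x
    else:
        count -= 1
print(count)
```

-5

x=0: <5, count = 0+0 = 0
x=-1: <5, count = 0+(-1) = -1
x=13: not <5, count = (-1)-1 = -2
x=7: not <5, count = (-2)-1 = -3
x=6: not <5, count = (-3)-1 = -4
x=10: not <5, count = (-4)-1 = -5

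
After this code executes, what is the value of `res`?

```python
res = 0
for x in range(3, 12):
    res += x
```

x=3: res = 0+3 = 3
x=4: res = 3+4 = 7
x=5: res = 7+5 = 12
x=6: res = 12+6 = 18
x=7: res = 18+7 = 25
x=8: res = 25+8 = 33
x=9: res = 33+9 = 42
x=10: res = 42+10 = 52
x=11: res = 52+11 = 63

63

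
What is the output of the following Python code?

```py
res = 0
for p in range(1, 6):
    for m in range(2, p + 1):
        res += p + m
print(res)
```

70

p=2,m=2: res = 0+4 = 4
p=3,m=2: res = 4+5 = 9
p=3,m=3: res = 9+6 = 15
p=4,m=2: res = 15+6 = 21
p=4,m=3: res = 21+7 = 28
p=4,m=4: res = 28+8 = 36
p=5,m=2: res = 36+7 = 43
p=5,m=3: res = 43+8 = 51
p=5,m=4: res = 51+9 = 60
p=5,m=5: res = 60+10 = 70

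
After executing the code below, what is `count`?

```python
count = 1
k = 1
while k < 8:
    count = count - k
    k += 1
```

k=1: count = 1-1 = 0
k=2: count = 0-2 = -2
k=3: count = (-2)-3 = -5
k=4: count = (-5)-4 = -9
k=5: count = (-9)-5 = -14
k=6: count = (-14)-6 = -20
k=7: count = (-20)-7 = -27

-27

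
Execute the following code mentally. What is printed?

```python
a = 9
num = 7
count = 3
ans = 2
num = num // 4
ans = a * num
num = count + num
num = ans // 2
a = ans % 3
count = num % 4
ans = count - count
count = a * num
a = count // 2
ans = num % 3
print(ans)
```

num = 7//4 = 1
ans = 9*1 = 9
num = 3+1 = 4
num = 9//2 = 4
a = 9%3 = 0
count = 4%4 = 0
ans = 0-0 = 0
count = 0*4 = 0
a = 0//2 = 0
ans = 4%3 = 1

1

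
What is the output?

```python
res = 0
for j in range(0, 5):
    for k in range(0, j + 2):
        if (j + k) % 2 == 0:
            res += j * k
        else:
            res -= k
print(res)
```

j=0,k=0: even sum, res = 0+0 = 0
j=0,k=1: odd sum, res = 0-1 = -1
j=1,k=0: odd sum, res = (-1)-0 = -1
j=1,k=1: even sum, res = (-1)+1 = 0
j=1,k=2: odd sum, res = 0-2 = -2
j=2,k=0: even sum, res = (-2)+0 = -2
j=2,k=1: odd sum, res = (-2)-1 = -3
j=2,k=2: even sum, res = (-3)+4 = 1
j=2,k=3: odd sum, res = 1-3 = -2
j=3,k=0: odd sum, res = (-2)-0 = -2
j=3,k=1: even sum, res = (-2)+3 = 1
j=3,k=2: odd sum, res = 1-2 = -1
j=3,k=3: even sum, res = (-1)+9 = 8
j=3,k=4: odd sum, res = 8-4 = 4
j=4,k=0: even sum, res = 4+0 = 4
j=4,k=1: odd sum, res = 4-1 = 3
j=4,k=2: even sum, res = 3+8 = 11
j=4,k=3: odd sum, res = 11-3 = 8
j=4,k=4: even sum, res = 8+16 = 24
j=4,k=5: odd sum, res = 24-5 = 19

19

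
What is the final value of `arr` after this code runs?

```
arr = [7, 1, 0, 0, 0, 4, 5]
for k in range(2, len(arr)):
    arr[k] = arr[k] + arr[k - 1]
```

[7, 1, 1, 1, 1, 5, 10]

k=2: arr[2] = 0+1 = 1 → [7, 1, 1, 0, 0, 4, 5]
k=3: arr[3] = 0+1 = 1 → [7, 1, 1, 1, 0, 4, 5]
k=4: arr[4] = 0+1 = 1 → [7, 1, 1, 1, 1, 4, 5]
k=5: arr[5] = 4+1 = 5 → [7, 1, 1, 1, 1, 5, 5]
k=6: arr[6] = 5+5 = 10 → [7, 1, 1, 1, 1, 5, 10]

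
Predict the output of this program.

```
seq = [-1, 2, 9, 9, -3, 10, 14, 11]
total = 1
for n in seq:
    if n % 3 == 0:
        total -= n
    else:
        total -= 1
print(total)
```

n=-1: not %3==0, total = 1-1 = 0
n=2: not %3==0, total = 0-1 = -1
n=9: %3==0, total = (-1)-9 = -10
n=9: %3==0, total = (-10)-9 = -19
n=-3: %3==0, total = (-19)-(-3) = -16
n=10: not %3==0, total = (-16)-1 = -17
n=14: not %3==0, total = (-17)-1 = -18
n=11: not %3==0, total = (-18)-1 = -19

-19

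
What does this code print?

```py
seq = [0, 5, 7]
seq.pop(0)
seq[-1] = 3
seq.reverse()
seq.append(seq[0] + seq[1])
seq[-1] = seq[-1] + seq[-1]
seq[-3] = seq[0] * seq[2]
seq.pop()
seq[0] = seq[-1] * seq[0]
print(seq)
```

[240, 5]

pop(0) removes 0 → [5, 7]
seq[-1] = 3 → [5, 3]
reverse → [3, 5]
append seq[0]+seq[1] = 3+5 = 8 → [3, 5, 8]
seq[-1] = seq[-1]+seq[-1] = 8+8 = 16 → [3, 5, 16]
seq[-3] = seq[0]*seq[2] = 3*16 = 48 → [48, 5, 16]
pop() removes 16 → [48, 5]
seq[0] = seq[-1]*seq[0] = 5*48 = 240 → [240, 5]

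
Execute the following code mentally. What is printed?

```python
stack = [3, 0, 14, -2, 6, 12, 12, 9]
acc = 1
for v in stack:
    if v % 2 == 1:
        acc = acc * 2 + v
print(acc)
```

19

v=3: odd, acc = 1*2+3 = 5
v=0: not odd
v=14: not odd
v=-2: not odd
v=6: not odd
v=12: not odd
v=12: not odd
v=9: odd, acc = 5*2+9 = 19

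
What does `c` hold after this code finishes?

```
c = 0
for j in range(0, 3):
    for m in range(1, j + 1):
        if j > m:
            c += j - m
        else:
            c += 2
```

5

j=1,m=1: not 1>1, c = 0+2 = 2
j=2,m=1: 2>1, c = 2+1 = 3
j=2,m=2: not 2>2, c = 3+2 = 5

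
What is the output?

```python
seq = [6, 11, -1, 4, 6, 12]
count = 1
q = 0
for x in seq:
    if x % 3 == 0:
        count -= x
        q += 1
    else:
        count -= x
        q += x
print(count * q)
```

-629

x=6: %3==0, count = 1-6 = -5; q=1
x=11: not %3==0, count = (-5)-11 = -16; q=12
x=-1: not %3==0, count = (-16)-(-1) = -15; q=11
x=4: not %3==0, count = (-15)-4 = -19; q=15
x=6: %3==0, count = (-19)-6 = -25; q=16
x=12: %3==0, count = (-25)-12 = -37; q=17
count*q = (-37)*17 = -629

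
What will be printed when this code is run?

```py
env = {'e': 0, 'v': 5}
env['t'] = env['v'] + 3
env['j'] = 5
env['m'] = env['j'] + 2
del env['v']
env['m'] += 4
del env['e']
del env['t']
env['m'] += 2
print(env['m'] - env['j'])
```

env['t'] = env['v']+3 = 8 → {'e': 0, 'v': 5, 't': 8}
env['j'] = 5 → {'e': 0, 'v': 5, 't': 8, 'j': 5}
env['m'] = env['j']+2 = 7 → {'e': 0, 'v': 5, 't': 8, 'j': 5, 'm': 7}
del 'v' → {'e': 0, 't': 8, 'j': 5, 'm': 7}
env['m'] = 7+4 = 11 → {'e': 0, 't': 8, 'j': 5, 'm': 11}
del 'e' → {'t': 8, 'j': 5, 'm': 11}
del 't' → {'j': 5, 'm': 11}
env['m'] = 11+2 = 13 → {'j': 5, 'm': 13}
env['m']-env['j'] = 13-5 = 8

8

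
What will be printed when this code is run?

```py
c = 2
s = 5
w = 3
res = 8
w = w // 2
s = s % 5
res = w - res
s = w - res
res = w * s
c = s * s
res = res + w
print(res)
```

w = 3//2 = 1
s = 5%5 = 0
res = 1-8 = -7
s = 1-(-7) = 8
res = 1*8 = 8
c = 8*8 = 64
res = 8+1 = 9

9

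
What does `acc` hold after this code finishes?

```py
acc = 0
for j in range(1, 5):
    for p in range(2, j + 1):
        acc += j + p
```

36

j=2,p=2: acc = 0+4 = 4
j=3,p=2: acc = 4+5 = 9
j=3,p=3: acc = 9+6 = 15
j=4,p=2: acc = 15+6 = 21
j=4,p=3: acc = 21+7 = 28
j=4,p=4: acc = 28+8 = 36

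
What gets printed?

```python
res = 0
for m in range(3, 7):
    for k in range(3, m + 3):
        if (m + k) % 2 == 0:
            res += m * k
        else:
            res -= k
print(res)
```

210

m=3,k=3: even sum, res = 0+9 = 9
m=3,k=4: odd sum, res = 9-4 = 5
m=3,k=5: even sum, res = 5+15 = 20
m=4,k=3: odd sum, res = 20-3 = 17
m=4,k=4: even sum, res = 17+16 = 33
m=4,k=5: odd sum, res = 33-5 = 28
m=4,k=6: even sum, res = 28+24 = 52
m=5,k=3: even sum, res = 52+15 = 67
m=5,k=4: odd sum, res = 67-4 = 63
m=5,k=5: even sum, res = 63+25 = 88
m=5,k=6: odd sum, res = 88-6 = 82
m=5,k=7: even sum, res = 82+35 = 117
m=6,k=3: odd sum, res = 117-3 = 114
m=6,k=4: even sum, res = 114+24 = 138
m=6,k=5: odd sum, res = 138-5 = 133
m=6,k=6: even sum, res = 133+36 = 169
m=6,k=7: odd sum, res = 169-7 = 162
m=6,k=8: even sum, res = 162+48 = 210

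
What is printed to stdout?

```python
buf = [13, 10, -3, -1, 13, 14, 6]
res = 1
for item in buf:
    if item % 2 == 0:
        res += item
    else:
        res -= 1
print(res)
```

item=13: not even, res = 1-1 = 0
item=10: even, res = 0+10 = 10
item=-3: not even, res = 10-1 = 9
item=-1: not even, res = 9-1 = 8
item=13: not even, res = 8-1 = 7
item=14: even, res = 7+14 = 21
item=6: even, res = 21+6 = 27

27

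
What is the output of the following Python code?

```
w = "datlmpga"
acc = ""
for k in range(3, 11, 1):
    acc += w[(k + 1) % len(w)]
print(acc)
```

k=3: add w[4]='m' → 'm'
k=4: add w[5]='p' → 'mp'
k=5: add w[6]='g' → 'mpg'
k=6: add w[7]='a' → 'mpga'
k=7: add w[0]='d' → 'mpgad'
k=8: add w[1]='a' → 'mpgada'
k=9: add w[2]='t' → 'mpgadat'
k=10: add w[3]='l' → 'mpgadatl'

mpgadatl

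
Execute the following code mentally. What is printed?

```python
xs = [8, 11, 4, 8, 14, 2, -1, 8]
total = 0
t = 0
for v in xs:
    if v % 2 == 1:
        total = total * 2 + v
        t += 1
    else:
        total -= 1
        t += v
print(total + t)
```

54

v=8: not odd, total = 0-1 = -1; t=8
v=11: odd, total = (-1)*2+11 = 9; t=9
v=4: not odd, total = 9-1 = 8; t=13
v=8: not odd, total = 8-1 = 7; t=21
v=14: not odd, total = 7-1 = 6; t=35
v=2: not odd, total = 6-1 = 5; t=37
v=-1: odd, total = 5*2+(-1) = 9; t=38
v=8: not odd, total = 9-1 = 8; t=46
total+t = 8+46 = 54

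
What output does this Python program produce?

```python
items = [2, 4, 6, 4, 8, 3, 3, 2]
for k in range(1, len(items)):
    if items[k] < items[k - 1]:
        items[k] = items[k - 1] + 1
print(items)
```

[2, 4, 6, 7, 8, 9, 10, 11]

k=1: 4>=2, unchanged → [2, 4, 6, 4, 8, 3, 3, 2]
k=2: 6>=4, unchanged → [2, 4, 6, 4, 8, 3, 3, 2]
k=3: 4<6, items[3] = 6+1 = 7 → [2, 4, 6, 7, 8, 3, 3, 2]
k=4: 8>=7, unchanged → [2, 4, 6, 7, 8, 3, 3, 2]
k=5: 3<8, items[5] = 8+1 = 9 → [2, 4, 6, 7, 8, 9, 3, 2]
k=6: 3<9, items[6] = 9+1 = 10 → [2, 4, 6, 7, 8, 9, 10, 2]
k=7: 2<10, items[7] = 10+1 = 11 → [2, 4, 6, 7, 8, 9, 10, 11]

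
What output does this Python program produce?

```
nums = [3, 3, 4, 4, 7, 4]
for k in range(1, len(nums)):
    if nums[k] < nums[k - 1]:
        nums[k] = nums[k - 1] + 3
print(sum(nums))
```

31

k=1: 3>=3, unchanged → [3, 3, 4, 4, 7, 4]
k=2: 4>=3, unchanged → [3, 3, 4, 4, 7, 4]
k=3: 4>=4, unchanged → [3, 3, 4, 4, 7, 4]
k=4: 7>=4, unchanged → [3, 3, 4, 4, 7, 4]
k=5: 4<7, nums[5] = 7+3 = 10 → [3, 3, 4, 4, 7, 10]
sum = 31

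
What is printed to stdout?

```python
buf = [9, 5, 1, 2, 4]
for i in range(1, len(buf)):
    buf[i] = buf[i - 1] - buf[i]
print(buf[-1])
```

-3

i=1: buf[1] = 9-5 = 4 → [9, 4, 1, 2, 4]
i=2: buf[2] = 4-1 = 3 → [9, 4, 3, 2, 4]
i=3: buf[3] = 3-2 = 1 → [9, 4, 3, 1, 4]
i=4: buf[4] = 1-4 = -3 → [9, 4, 3, 1, -3]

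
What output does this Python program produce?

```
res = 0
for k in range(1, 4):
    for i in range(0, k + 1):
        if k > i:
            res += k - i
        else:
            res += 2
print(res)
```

k=1,i=0: 1>0, res = 0+1 = 1
k=1,i=1: not 1>1, res = 1+2 = 3
k=2,i=0: 2>0, res = 3+2 = 5
k=2,i=1: 2>1, res = 5+1 = 6
k=2,i=2: not 2>2, res = 6+2 = 8
k=3,i=0: 3>0, res = 8+3 = 11
k=3,i=1: 3>1, res = 11+2 = 13
k=3,i=2: 3>2, res = 13+1 = 14
k=3,i=3: not 3>3, res = 14+2 = 16

16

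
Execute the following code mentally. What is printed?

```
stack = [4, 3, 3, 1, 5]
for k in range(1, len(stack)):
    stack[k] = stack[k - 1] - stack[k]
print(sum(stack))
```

-8

k=1: stack[1] = 4-3 = 1 → [4, 1, 3, 1, 5]
k=2: stack[2] = 1-3 = -2 → [4, 1, -2, 1, 5]
k=3: stack[3] = (-2)-1 = -3 → [4, 1, -2, -3, 5]
k=4: stack[4] = (-3)-5 = -8 → [4, 1, -2, -3, -8]
sum = -8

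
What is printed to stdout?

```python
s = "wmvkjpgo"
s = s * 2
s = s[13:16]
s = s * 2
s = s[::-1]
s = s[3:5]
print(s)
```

repeat ×2 → 'wmvkjpgowmvkjpgo'
slice [13:16] → 'pgo'
repeat ×2 → 'pgopgo'
reverse → 'ogpogp'
slice [3:5] → 'og'

og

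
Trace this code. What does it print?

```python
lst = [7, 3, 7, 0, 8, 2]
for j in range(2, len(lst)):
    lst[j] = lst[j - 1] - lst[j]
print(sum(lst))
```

j=2: lst[2] = 3-7 = -4 → [7, 3, -4, 0, 8, 2]
j=3: lst[3] = (-4)-0 = -4 → [7, 3, -4, -4, 8, 2]
j=4: lst[4] = (-4)-8 = -12 → [7, 3, -4, -4, -12, 2]
j=5: lst[5] = (-12)-2 = -14 → [7, 3, -4, -4, -12, -14]
sum = -24

-24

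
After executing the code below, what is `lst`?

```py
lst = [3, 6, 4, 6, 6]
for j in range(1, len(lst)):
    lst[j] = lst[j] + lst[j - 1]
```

j=1: lst[1] = 6+3 = 9 → [3, 9, 4, 6, 6]
j=2: lst[2] = 4+9 = 13 → [3, 9, 13, 6, 6]
j=3: lst[3] = 6+13 = 19 → [3, 9, 13, 19, 6]
j=4: lst[4] = 6+19 = 25 → [3, 9, 13, 19, 25]

[3, 9, 13, 19, 25]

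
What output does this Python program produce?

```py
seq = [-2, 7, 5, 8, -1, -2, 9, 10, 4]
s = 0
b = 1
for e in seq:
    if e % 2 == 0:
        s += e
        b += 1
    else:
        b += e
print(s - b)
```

e=-2: even, s = 0+(-2) = -2; b=2
e=7: not even; b=9
e=5: not even; b=14
e=8: even, s = (-2)+8 = 6; b=15
e=-1: not even; b=14
e=-2: even, s = 6+(-2) = 4; b=15
e=9: not even; b=24
e=10: even, s = 4+10 = 14; b=25
e=4: even, s = 14+4 = 18; b=26
s-b = 18-26 = -8

-8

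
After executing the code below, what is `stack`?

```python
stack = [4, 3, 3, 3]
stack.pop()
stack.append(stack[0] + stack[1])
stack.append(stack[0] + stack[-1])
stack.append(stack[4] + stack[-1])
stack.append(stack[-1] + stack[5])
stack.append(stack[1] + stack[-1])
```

pop() removes 3 → [4, 3, 3]
append stack[0]+stack[1] = 4+3 = 7 → [4, 3, 3, 7]
append stack[0]+stack[-1] = 4+7 = 11 → [4, 3, 3, 7, 11]
append stack[4]+stack[-1] = 11+11 = 22 → [4, 3, 3, 7, 11, 22]
append stack[-1]+stack[5] = 22+22 = 44 → [4, 3, 3, 7, 11, 22, 44]
append stack[1]+stack[-1] = 3+44 = 47 → [4, 3, 3, 7, 11, 22, 44, 47]

[4, 3, 3, 7, 11, 22, 44, 47]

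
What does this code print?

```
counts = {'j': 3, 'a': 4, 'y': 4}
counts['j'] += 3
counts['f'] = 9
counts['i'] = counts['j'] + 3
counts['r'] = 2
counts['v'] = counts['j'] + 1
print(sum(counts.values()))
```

counts['j'] = 3+3 = 6 → {'j': 6, 'a': 4, 'y': 4}
counts['f'] = 9 → {'j': 6, 'a': 4, 'y': 4, 'f': 9}
counts['i'] = counts['j']+3 = 9 → {'j': 6, 'a': 4, 'y': 4, 'f': 9, 'i': 9}
counts['r'] = 2 → {'j': 6, 'a': 4, 'y': 4, 'f': 9, 'i': 9, 'r': 2}
counts['v'] = counts['j']+1 = 7 → {'j': 6, 'a': 4, 'y': 4, 'f': 9, 'i': 9, 'r': 2, 'v': 7}
sum of values = 41

41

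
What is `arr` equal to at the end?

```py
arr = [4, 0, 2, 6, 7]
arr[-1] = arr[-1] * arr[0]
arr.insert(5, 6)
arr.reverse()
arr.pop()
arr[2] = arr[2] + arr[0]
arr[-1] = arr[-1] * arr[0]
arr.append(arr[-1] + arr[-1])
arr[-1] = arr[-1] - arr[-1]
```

[6, 28, 12, 2, 0, 0]

arr[-1] = arr[-1]*arr[0] = 7*4 = 28 → [4, 0, 2, 6, 28]
insert 6 at 5 → [4, 0, 2, 6, 28, 6]
reverse → [6, 28, 6, 2, 0, 4]
pop() removes 4 → [6, 28, 6, 2, 0]
arr[2] = arr[2]+arr[0] = 6+6 = 12 → [6, 28, 12, 2, 0]
arr[-1] = arr[-1]*arr[0] = 0*6 = 0 → [6, 28, 12, 2, 0]
append arr[-1]+arr[-1] = 0+0 = 0 → [6, 28, 12, 2, 0, 0]
arr[-1] = arr[-1]-arr[-1] = 0-0 = 0 → [6, 28, 12, 2, 0, 0]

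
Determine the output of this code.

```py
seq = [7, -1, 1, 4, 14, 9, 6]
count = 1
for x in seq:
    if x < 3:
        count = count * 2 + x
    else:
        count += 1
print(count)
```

11

x=7: not <3, count = 1+1 = 2
x=-1: <3, count = 2*2+(-1) = 3
x=1: <3, count = 3*2+1 = 7
x=4: not <3, count = 7+1 = 8
x=14: not <3, count = 8+1 = 9
x=9: not <3, count = 9+1 = 10
x=6: not <3, count = 10+1 = 11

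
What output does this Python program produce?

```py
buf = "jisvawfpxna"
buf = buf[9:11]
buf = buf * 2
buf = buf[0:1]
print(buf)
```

n

slice [9:11] → 'na'
repeat ×2 → 'nana'
slice [0:1] → 'n'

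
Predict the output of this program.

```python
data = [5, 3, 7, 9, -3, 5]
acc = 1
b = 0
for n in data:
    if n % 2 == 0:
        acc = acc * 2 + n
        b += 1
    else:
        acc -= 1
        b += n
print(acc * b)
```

n=5: not even, acc = 1-1 = 0; b=5
n=3: not even, acc = 0-1 = -1; b=8
n=7: not even, acc = (-1)-1 = -2; b=15
n=9: not even, acc = (-2)-1 = -3; b=24
n=-3: not even, acc = (-3)-1 = -4; b=21
n=5: not even, acc = (-4)-1 = -5; b=26
acc*b = (-5)*26 = -130

-130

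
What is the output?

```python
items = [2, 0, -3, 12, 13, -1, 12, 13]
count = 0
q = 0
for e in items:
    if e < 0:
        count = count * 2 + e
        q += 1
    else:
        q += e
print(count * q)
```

e=2: not <0; q=2
e=0: not <0; q=2
e=-3: <0, count = 0*2+(-3) = -3; q=3
e=12: not <0; q=15
e=13: not <0; q=28
e=-1: <0, count = (-3)*2+(-1) = -7; q=29
e=12: not <0; q=41
e=13: not <0; q=54
count*q = (-7)*54 = -378

-378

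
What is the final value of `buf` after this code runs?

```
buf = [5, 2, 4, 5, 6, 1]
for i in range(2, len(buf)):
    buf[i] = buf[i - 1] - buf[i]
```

[5, 2, -2, -7, -13, -14]

i=2: buf[2] = 2-4 = -2 → [5, 2, -2, 5, 6, 1]
i=3: buf[3] = (-2)-5 = -7 → [5, 2, -2, -7, 6, 1]
i=4: buf[4] = (-7)-6 = -13 → [5, 2, -2, -7, -13, 1]
i=5: buf[5] = (-13)-1 = -14 → [5, 2, -2, -7, -13, -14]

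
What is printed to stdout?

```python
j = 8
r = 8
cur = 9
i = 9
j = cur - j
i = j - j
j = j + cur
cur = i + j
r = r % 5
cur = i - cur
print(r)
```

j = 9-8 = 1
i = 1-1 = 0
j = 1+9 = 10
cur = 0+10 = 10
r = 8%5 = 3
cur = 0-10 = -10

3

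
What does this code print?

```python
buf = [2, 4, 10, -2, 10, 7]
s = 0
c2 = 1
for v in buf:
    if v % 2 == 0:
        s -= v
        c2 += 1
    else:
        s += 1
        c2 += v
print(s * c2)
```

-299

v=2: even, s = 0-2 = -2; c2=2
v=4: even, s = (-2)-4 = -6; c2=3
v=10: even, s = (-6)-10 = -16; c2=4
v=-2: even, s = (-16)-(-2) = -14; c2=5
v=10: even, s = (-14)-10 = -24; c2=6
v=7: not even, s = (-24)+1 = -23; c2=13
s*c2 = (-23)*13 = -299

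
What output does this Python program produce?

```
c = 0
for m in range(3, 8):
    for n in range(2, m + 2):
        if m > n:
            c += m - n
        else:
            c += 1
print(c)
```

45

m=3,n=2: 3>2, c = 0+1 = 1
m=3,n=3: not 3>3, c = 1+1 = 2
m=3,n=4: not 3>4, c = 2+1 = 3
m=4,n=2: 4>2, c = 3+2 = 5
m=4,n=3: 4>3, c = 5+1 = 6
m=4,n=4: not 4>4, c = 6+1 = 7
m=4,n=5: not 4>5, c = 7+1 = 8
m=5,n=2: 5>2, c = 8+3 = 11
m=5,n=3: 5>3, c = 11+2 = 13
m=5,n=4: 5>4, c = 13+1 = 14
m=5,n=5: not 5>5, c = 14+1 = 15
m=5,n=6: not 5>6, c = 15+1 = 16
m=6,n=2: 6>2, c = 16+4 = 20
m=6,n=3: 6>3, c = 20+3 = 23
m=6,n=4: 6>4, c = 23+2 = 25
m=6,n=5: 6>5, c = 25+1 = 26
m=6,n=6: not 6>6, c = 26+1 = 27
m=6,n=7: not 6>7, c = 27+1 = 28
m=7,n=2: 7>2, c = 28+5 = 33
m=7,n=3: 7>3, c = 33+4 = 37
m=7,n=4: 7>4, c = 37+3 = 40
m=7,n=5: 7>5, c = 40+2 = 42
m=7,n=6: 7>6, c = 42+1 = 43
m=7,n=7: not 7>7, c = 43+1 = 44
m=7,n=8: not 7>8, c = 44+1 = 45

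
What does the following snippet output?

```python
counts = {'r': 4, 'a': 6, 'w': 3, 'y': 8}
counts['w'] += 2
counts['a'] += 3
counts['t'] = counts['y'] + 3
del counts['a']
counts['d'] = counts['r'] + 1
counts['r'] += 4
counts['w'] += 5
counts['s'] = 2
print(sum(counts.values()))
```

counts['w'] = 3+2 = 5 → {'r': 4, 'a': 6, 'w': 5, 'y': 8}
counts['a'] = 6+3 = 9 → {'r': 4, 'a': 9, 'w': 5, 'y': 8}
counts['t'] = counts['y']+3 = 11 → {'r': 4, 'a': 9, 'w': 5, 'y': 8, 't': 11}
del 'a' → {'r': 4, 'w': 5, 'y': 8, 't': 11}
counts['d'] = counts['r']+1 = 5 → {'r': 4, 'w': 5, 'y': 8, 't': 11, 'd': 5}
counts['r'] = 4+4 = 8 → {'r': 8, 'w': 5, 'y': 8, 't': 11, 'd': 5}
counts['w'] = 5+5 = 10 → {'r': 8, 'w': 10, 'y': 8, 't': 11, 'd': 5}
counts['s'] = 2 → {'r': 8, 'w': 10, 'y': 8, 't': 11, 'd': 5, 's': 2}
sum of values = 44

44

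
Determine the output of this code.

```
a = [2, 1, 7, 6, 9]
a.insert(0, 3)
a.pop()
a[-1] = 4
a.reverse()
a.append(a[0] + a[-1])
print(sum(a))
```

insert 3 at 0 → [3, 2, 1, 7, 6, 9]
pop() removes 9 → [3, 2, 1, 7, 6]
a[-1] = 4 → [3, 2, 1, 7, 4]
reverse → [4, 7, 1, 2, 3]
append a[0]+a[-1] = 4+3 = 7 → [4, 7, 1, 2, 3, 7]
sum = 24

24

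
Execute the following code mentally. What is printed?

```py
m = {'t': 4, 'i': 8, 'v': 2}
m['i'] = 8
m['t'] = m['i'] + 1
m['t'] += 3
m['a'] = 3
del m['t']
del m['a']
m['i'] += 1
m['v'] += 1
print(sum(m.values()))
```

m['i'] = 8 → {'t': 4, 'i': 8, 'v': 2}
m['t'] = m['i']+1 = 9 → {'t': 9, 'i': 8, 'v': 2}
m['t'] = 9+3 = 12 → {'t': 12, 'i': 8, 'v': 2}
m['a'] = 3 → {'t': 12, 'i': 8, 'v': 2, 'a': 3}
del 't' → {'i': 8, 'v': 2, 'a': 3}
del 'a' → {'i': 8, 'v': 2}
m['i'] = 8+1 = 9 → {'i': 9, 'v': 2}
m['v'] = 2+1 = 3 → {'i': 9, 'v': 3}
sum of values = 12

12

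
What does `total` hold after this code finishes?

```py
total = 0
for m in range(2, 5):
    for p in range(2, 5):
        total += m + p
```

m=2,p=2: total = 0+4 = 4
m=2,p=3: total = 4+5 = 9
m=2,p=4: total = 9+6 = 15
m=3,p=2: total = 15+5 = 20
m=3,p=3: total = 20+6 = 26
m=3,p=4: total = 26+7 = 33
m=4,p=2: total = 33+6 = 39
m=4,p=3: total = 39+7 = 46
m=4,p=4: total = 46+8 = 54

54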